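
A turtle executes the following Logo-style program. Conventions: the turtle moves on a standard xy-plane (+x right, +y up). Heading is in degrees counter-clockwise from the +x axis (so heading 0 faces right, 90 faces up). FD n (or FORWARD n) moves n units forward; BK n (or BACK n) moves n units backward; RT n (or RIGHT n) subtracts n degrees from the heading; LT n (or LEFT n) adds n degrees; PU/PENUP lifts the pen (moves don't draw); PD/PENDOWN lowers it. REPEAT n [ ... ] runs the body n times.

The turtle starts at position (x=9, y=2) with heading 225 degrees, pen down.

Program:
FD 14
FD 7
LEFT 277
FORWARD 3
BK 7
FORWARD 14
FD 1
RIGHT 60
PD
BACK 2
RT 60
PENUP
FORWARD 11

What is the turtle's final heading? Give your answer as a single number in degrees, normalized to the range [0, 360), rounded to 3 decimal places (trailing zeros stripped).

Answer: 22

Derivation:
Executing turtle program step by step:
Start: pos=(9,2), heading=225, pen down
FD 14: (9,2) -> (-0.899,-7.899) [heading=225, draw]
FD 7: (-0.899,-7.899) -> (-5.849,-12.849) [heading=225, draw]
LT 277: heading 225 -> 142
FD 3: (-5.849,-12.849) -> (-8.213,-11.002) [heading=142, draw]
BK 7: (-8.213,-11.002) -> (-2.697,-15.312) [heading=142, draw]
FD 14: (-2.697,-15.312) -> (-13.729,-6.693) [heading=142, draw]
FD 1: (-13.729,-6.693) -> (-14.517,-6.077) [heading=142, draw]
RT 60: heading 142 -> 82
PD: pen down
BK 2: (-14.517,-6.077) -> (-14.796,-8.058) [heading=82, draw]
RT 60: heading 82 -> 22
PU: pen up
FD 11: (-14.796,-8.058) -> (-4.597,-3.937) [heading=22, move]
Final: pos=(-4.597,-3.937), heading=22, 7 segment(s) drawn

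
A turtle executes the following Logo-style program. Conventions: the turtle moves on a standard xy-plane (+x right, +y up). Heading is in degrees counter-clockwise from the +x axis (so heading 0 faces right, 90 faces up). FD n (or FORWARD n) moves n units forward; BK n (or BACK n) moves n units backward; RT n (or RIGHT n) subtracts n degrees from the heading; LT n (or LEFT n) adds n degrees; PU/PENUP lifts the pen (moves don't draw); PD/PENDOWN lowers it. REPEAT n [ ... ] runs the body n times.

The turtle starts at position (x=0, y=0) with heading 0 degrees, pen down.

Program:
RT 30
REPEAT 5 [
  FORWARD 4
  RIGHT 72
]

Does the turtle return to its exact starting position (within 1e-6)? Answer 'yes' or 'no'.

Answer: yes

Derivation:
Executing turtle program step by step:
Start: pos=(0,0), heading=0, pen down
RT 30: heading 0 -> 330
REPEAT 5 [
  -- iteration 1/5 --
  FD 4: (0,0) -> (3.464,-2) [heading=330, draw]
  RT 72: heading 330 -> 258
  -- iteration 2/5 --
  FD 4: (3.464,-2) -> (2.632,-5.913) [heading=258, draw]
  RT 72: heading 258 -> 186
  -- iteration 3/5 --
  FD 4: (2.632,-5.913) -> (-1.346,-6.331) [heading=186, draw]
  RT 72: heading 186 -> 114
  -- iteration 4/5 --
  FD 4: (-1.346,-6.331) -> (-2.973,-2.677) [heading=114, draw]
  RT 72: heading 114 -> 42
  -- iteration 5/5 --
  FD 4: (-2.973,-2.677) -> (0,0) [heading=42, draw]
  RT 72: heading 42 -> 330
]
Final: pos=(0,0), heading=330, 5 segment(s) drawn

Start position: (0, 0)
Final position: (0, 0)
Distance = 0; < 1e-6 -> CLOSED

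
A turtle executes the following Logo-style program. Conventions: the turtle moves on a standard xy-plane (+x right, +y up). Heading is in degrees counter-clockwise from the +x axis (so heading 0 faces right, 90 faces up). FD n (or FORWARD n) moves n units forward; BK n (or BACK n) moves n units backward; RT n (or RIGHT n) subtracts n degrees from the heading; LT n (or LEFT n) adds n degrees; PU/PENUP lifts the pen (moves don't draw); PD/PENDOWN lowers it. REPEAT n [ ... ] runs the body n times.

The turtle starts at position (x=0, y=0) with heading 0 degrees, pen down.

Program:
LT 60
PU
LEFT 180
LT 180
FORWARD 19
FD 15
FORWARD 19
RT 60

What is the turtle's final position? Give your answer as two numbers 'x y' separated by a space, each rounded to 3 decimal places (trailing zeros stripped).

Executing turtle program step by step:
Start: pos=(0,0), heading=0, pen down
LT 60: heading 0 -> 60
PU: pen up
LT 180: heading 60 -> 240
LT 180: heading 240 -> 60
FD 19: (0,0) -> (9.5,16.454) [heading=60, move]
FD 15: (9.5,16.454) -> (17,29.445) [heading=60, move]
FD 19: (17,29.445) -> (26.5,45.899) [heading=60, move]
RT 60: heading 60 -> 0
Final: pos=(26.5,45.899), heading=0, 0 segment(s) drawn

Answer: 26.5 45.899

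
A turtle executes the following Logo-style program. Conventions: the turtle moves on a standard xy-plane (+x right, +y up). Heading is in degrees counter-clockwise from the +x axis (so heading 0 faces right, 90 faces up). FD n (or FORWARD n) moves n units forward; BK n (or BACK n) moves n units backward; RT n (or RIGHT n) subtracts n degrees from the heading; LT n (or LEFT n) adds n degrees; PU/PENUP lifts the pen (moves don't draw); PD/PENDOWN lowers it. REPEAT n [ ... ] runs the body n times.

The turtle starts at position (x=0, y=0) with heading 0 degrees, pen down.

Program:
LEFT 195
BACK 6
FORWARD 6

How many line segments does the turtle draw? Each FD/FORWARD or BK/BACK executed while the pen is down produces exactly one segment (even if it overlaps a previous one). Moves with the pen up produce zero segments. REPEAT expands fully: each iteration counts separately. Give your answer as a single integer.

Answer: 2

Derivation:
Executing turtle program step by step:
Start: pos=(0,0), heading=0, pen down
LT 195: heading 0 -> 195
BK 6: (0,0) -> (5.796,1.553) [heading=195, draw]
FD 6: (5.796,1.553) -> (0,0) [heading=195, draw]
Final: pos=(0,0), heading=195, 2 segment(s) drawn
Segments drawn: 2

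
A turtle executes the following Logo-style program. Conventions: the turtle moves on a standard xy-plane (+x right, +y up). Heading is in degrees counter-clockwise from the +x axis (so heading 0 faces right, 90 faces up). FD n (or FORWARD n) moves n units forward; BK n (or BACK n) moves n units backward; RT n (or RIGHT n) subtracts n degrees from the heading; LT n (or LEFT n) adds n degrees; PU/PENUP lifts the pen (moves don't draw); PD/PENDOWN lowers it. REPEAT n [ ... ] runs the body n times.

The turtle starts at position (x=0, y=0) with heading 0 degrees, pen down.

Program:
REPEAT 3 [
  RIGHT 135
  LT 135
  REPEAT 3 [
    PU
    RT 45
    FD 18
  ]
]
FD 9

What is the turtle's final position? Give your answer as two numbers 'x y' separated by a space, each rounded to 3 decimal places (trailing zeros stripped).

Executing turtle program step by step:
Start: pos=(0,0), heading=0, pen down
REPEAT 3 [
  -- iteration 1/3 --
  RT 135: heading 0 -> 225
  LT 135: heading 225 -> 0
  REPEAT 3 [
    -- iteration 1/3 --
    PU: pen up
    RT 45: heading 0 -> 315
    FD 18: (0,0) -> (12.728,-12.728) [heading=315, move]
    -- iteration 2/3 --
    PU: pen up
    RT 45: heading 315 -> 270
    FD 18: (12.728,-12.728) -> (12.728,-30.728) [heading=270, move]
    -- iteration 3/3 --
    PU: pen up
    RT 45: heading 270 -> 225
    FD 18: (12.728,-30.728) -> (0,-43.456) [heading=225, move]
  ]
  -- iteration 2/3 --
  RT 135: heading 225 -> 90
  LT 135: heading 90 -> 225
  REPEAT 3 [
    -- iteration 1/3 --
    PU: pen up
    RT 45: heading 225 -> 180
    FD 18: (0,-43.456) -> (-18,-43.456) [heading=180, move]
    -- iteration 2/3 --
    PU: pen up
    RT 45: heading 180 -> 135
    FD 18: (-18,-43.456) -> (-30.728,-30.728) [heading=135, move]
    -- iteration 3/3 --
    PU: pen up
    RT 45: heading 135 -> 90
    FD 18: (-30.728,-30.728) -> (-30.728,-12.728) [heading=90, move]
  ]
  -- iteration 3/3 --
  RT 135: heading 90 -> 315
  LT 135: heading 315 -> 90
  REPEAT 3 [
    -- iteration 1/3 --
    PU: pen up
    RT 45: heading 90 -> 45
    FD 18: (-30.728,-12.728) -> (-18,0) [heading=45, move]
    -- iteration 2/3 --
    PU: pen up
    RT 45: heading 45 -> 0
    FD 18: (-18,0) -> (0,0) [heading=0, move]
    -- iteration 3/3 --
    PU: pen up
    RT 45: heading 0 -> 315
    FD 18: (0,0) -> (12.728,-12.728) [heading=315, move]
  ]
]
FD 9: (12.728,-12.728) -> (19.092,-19.092) [heading=315, move]
Final: pos=(19.092,-19.092), heading=315, 0 segment(s) drawn

Answer: 19.092 -19.092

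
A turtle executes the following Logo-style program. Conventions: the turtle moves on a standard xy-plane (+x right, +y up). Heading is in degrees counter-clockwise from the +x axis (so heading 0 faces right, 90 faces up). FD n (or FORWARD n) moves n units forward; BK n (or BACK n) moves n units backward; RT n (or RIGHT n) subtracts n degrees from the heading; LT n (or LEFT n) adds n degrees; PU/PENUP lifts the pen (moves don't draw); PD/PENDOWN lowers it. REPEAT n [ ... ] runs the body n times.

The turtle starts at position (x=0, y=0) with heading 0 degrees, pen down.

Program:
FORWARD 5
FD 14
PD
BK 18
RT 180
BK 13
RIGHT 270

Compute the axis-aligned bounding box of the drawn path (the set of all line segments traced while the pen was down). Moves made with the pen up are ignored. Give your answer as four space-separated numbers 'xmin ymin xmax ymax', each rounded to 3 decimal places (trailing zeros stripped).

Answer: 0 0 19 0

Derivation:
Executing turtle program step by step:
Start: pos=(0,0), heading=0, pen down
FD 5: (0,0) -> (5,0) [heading=0, draw]
FD 14: (5,0) -> (19,0) [heading=0, draw]
PD: pen down
BK 18: (19,0) -> (1,0) [heading=0, draw]
RT 180: heading 0 -> 180
BK 13: (1,0) -> (14,0) [heading=180, draw]
RT 270: heading 180 -> 270
Final: pos=(14,0), heading=270, 4 segment(s) drawn

Segment endpoints: x in {0, 1, 5, 14, 19}, y in {0, 0}
xmin=0, ymin=0, xmax=19, ymax=0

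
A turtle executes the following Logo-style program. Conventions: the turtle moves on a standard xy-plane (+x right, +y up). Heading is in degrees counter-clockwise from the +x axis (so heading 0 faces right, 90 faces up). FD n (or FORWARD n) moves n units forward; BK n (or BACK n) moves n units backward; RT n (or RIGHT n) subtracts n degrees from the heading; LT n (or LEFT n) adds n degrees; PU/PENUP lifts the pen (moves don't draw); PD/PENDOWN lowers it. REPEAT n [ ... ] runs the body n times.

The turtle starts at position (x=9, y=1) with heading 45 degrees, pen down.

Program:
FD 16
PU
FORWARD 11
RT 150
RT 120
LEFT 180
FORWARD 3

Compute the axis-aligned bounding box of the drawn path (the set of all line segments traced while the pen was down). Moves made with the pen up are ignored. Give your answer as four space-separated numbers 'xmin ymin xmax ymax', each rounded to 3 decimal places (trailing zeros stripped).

Answer: 9 1 20.314 12.314

Derivation:
Executing turtle program step by step:
Start: pos=(9,1), heading=45, pen down
FD 16: (9,1) -> (20.314,12.314) [heading=45, draw]
PU: pen up
FD 11: (20.314,12.314) -> (28.092,20.092) [heading=45, move]
RT 150: heading 45 -> 255
RT 120: heading 255 -> 135
LT 180: heading 135 -> 315
FD 3: (28.092,20.092) -> (30.213,17.971) [heading=315, move]
Final: pos=(30.213,17.971), heading=315, 1 segment(s) drawn

Segment endpoints: x in {9, 20.314}, y in {1, 12.314}
xmin=9, ymin=1, xmax=20.314, ymax=12.314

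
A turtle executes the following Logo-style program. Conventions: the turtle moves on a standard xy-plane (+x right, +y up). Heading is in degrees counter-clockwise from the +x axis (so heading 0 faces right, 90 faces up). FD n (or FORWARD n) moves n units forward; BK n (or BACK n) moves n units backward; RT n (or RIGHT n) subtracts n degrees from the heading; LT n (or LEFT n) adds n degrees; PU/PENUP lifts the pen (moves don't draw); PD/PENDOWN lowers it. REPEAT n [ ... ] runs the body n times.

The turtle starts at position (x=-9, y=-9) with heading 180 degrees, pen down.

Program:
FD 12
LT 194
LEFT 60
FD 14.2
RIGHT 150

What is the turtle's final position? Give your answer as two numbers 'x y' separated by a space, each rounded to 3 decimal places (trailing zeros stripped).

Executing turtle program step by step:
Start: pos=(-9,-9), heading=180, pen down
FD 12: (-9,-9) -> (-21,-9) [heading=180, draw]
LT 194: heading 180 -> 14
LT 60: heading 14 -> 74
FD 14.2: (-21,-9) -> (-17.086,4.65) [heading=74, draw]
RT 150: heading 74 -> 284
Final: pos=(-17.086,4.65), heading=284, 2 segment(s) drawn

Answer: -17.086 4.65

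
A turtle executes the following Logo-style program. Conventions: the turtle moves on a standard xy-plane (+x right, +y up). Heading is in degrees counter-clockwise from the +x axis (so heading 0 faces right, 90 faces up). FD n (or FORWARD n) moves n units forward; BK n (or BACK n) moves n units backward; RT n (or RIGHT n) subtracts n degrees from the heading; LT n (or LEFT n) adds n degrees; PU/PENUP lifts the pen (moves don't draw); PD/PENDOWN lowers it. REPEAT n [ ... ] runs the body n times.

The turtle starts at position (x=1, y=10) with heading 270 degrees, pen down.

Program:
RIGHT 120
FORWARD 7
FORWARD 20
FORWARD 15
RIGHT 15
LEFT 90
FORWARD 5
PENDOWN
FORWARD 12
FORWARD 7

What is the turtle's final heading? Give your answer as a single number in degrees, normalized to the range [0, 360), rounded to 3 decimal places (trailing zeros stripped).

Answer: 225

Derivation:
Executing turtle program step by step:
Start: pos=(1,10), heading=270, pen down
RT 120: heading 270 -> 150
FD 7: (1,10) -> (-5.062,13.5) [heading=150, draw]
FD 20: (-5.062,13.5) -> (-22.383,23.5) [heading=150, draw]
FD 15: (-22.383,23.5) -> (-35.373,31) [heading=150, draw]
RT 15: heading 150 -> 135
LT 90: heading 135 -> 225
FD 5: (-35.373,31) -> (-38.909,27.464) [heading=225, draw]
PD: pen down
FD 12: (-38.909,27.464) -> (-47.394,18.979) [heading=225, draw]
FD 7: (-47.394,18.979) -> (-52.344,14.029) [heading=225, draw]
Final: pos=(-52.344,14.029), heading=225, 6 segment(s) drawn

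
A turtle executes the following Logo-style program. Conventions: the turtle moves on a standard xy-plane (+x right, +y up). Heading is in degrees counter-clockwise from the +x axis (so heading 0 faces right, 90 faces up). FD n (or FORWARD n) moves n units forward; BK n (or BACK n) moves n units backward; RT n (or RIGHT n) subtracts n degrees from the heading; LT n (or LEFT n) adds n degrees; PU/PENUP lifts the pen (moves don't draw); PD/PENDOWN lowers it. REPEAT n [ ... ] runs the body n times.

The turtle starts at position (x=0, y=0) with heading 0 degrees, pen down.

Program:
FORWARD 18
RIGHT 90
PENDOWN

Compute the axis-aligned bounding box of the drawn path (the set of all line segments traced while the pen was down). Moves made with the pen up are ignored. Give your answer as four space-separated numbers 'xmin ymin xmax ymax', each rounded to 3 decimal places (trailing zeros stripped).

Executing turtle program step by step:
Start: pos=(0,0), heading=0, pen down
FD 18: (0,0) -> (18,0) [heading=0, draw]
RT 90: heading 0 -> 270
PD: pen down
Final: pos=(18,0), heading=270, 1 segment(s) drawn

Segment endpoints: x in {0, 18}, y in {0}
xmin=0, ymin=0, xmax=18, ymax=0

Answer: 0 0 18 0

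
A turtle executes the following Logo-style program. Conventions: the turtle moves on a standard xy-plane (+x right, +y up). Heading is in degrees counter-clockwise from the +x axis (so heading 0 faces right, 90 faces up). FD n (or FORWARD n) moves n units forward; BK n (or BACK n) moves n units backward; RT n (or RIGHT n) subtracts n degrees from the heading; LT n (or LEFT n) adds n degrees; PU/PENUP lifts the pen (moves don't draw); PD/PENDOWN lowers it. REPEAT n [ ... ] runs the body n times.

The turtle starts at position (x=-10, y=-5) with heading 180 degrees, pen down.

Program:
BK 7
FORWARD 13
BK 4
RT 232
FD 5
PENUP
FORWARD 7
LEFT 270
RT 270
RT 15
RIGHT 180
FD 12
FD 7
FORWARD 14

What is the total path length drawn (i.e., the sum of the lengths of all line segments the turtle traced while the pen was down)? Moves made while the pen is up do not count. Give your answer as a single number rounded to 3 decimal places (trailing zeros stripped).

Answer: 29

Derivation:
Executing turtle program step by step:
Start: pos=(-10,-5), heading=180, pen down
BK 7: (-10,-5) -> (-3,-5) [heading=180, draw]
FD 13: (-3,-5) -> (-16,-5) [heading=180, draw]
BK 4: (-16,-5) -> (-12,-5) [heading=180, draw]
RT 232: heading 180 -> 308
FD 5: (-12,-5) -> (-8.922,-8.94) [heading=308, draw]
PU: pen up
FD 7: (-8.922,-8.94) -> (-4.612,-14.456) [heading=308, move]
LT 270: heading 308 -> 218
RT 270: heading 218 -> 308
RT 15: heading 308 -> 293
RT 180: heading 293 -> 113
FD 12: (-4.612,-14.456) -> (-9.301,-3.41) [heading=113, move]
FD 7: (-9.301,-3.41) -> (-12.036,3.033) [heading=113, move]
FD 14: (-12.036,3.033) -> (-17.506,15.921) [heading=113, move]
Final: pos=(-17.506,15.921), heading=113, 4 segment(s) drawn

Segment lengths:
  seg 1: (-10,-5) -> (-3,-5), length = 7
  seg 2: (-3,-5) -> (-16,-5), length = 13
  seg 3: (-16,-5) -> (-12,-5), length = 4
  seg 4: (-12,-5) -> (-8.922,-8.94), length = 5
Total = 29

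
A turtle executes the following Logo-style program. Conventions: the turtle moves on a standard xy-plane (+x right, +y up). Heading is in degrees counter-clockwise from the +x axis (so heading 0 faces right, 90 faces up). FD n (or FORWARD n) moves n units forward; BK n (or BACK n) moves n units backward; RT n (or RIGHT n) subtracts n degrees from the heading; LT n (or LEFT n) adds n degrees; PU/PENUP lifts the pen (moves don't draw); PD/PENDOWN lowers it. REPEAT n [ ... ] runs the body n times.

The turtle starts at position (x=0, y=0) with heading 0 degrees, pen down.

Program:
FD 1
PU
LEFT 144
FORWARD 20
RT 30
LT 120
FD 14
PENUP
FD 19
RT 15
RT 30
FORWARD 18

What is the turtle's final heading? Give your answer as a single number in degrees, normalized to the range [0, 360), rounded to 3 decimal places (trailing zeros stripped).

Answer: 189

Derivation:
Executing turtle program step by step:
Start: pos=(0,0), heading=0, pen down
FD 1: (0,0) -> (1,0) [heading=0, draw]
PU: pen up
LT 144: heading 0 -> 144
FD 20: (1,0) -> (-15.18,11.756) [heading=144, move]
RT 30: heading 144 -> 114
LT 120: heading 114 -> 234
FD 14: (-15.18,11.756) -> (-23.409,0.429) [heading=234, move]
PU: pen up
FD 19: (-23.409,0.429) -> (-34.577,-14.942) [heading=234, move]
RT 15: heading 234 -> 219
RT 30: heading 219 -> 189
FD 18: (-34.577,-14.942) -> (-52.356,-17.758) [heading=189, move]
Final: pos=(-52.356,-17.758), heading=189, 1 segment(s) drawn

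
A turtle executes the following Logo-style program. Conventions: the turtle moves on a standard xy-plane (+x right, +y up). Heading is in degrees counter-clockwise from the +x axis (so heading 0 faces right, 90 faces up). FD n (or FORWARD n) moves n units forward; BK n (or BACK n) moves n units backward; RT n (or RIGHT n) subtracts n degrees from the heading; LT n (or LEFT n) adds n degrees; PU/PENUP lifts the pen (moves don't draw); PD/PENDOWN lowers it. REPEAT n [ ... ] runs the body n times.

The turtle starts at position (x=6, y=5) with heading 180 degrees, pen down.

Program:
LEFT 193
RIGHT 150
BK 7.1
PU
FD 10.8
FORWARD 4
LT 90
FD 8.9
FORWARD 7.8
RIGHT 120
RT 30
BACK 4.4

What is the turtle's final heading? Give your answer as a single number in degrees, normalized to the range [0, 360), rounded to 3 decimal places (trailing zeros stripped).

Answer: 163

Derivation:
Executing turtle program step by step:
Start: pos=(6,5), heading=180, pen down
LT 193: heading 180 -> 13
RT 150: heading 13 -> 223
BK 7.1: (6,5) -> (11.193,9.842) [heading=223, draw]
PU: pen up
FD 10.8: (11.193,9.842) -> (3.294,2.477) [heading=223, move]
FD 4: (3.294,2.477) -> (0.369,-0.251) [heading=223, move]
LT 90: heading 223 -> 313
FD 8.9: (0.369,-0.251) -> (6.438,-6.76) [heading=313, move]
FD 7.8: (6.438,-6.76) -> (11.758,-12.465) [heading=313, move]
RT 120: heading 313 -> 193
RT 30: heading 193 -> 163
BK 4.4: (11.758,-12.465) -> (15.966,-13.751) [heading=163, move]
Final: pos=(15.966,-13.751), heading=163, 1 segment(s) drawn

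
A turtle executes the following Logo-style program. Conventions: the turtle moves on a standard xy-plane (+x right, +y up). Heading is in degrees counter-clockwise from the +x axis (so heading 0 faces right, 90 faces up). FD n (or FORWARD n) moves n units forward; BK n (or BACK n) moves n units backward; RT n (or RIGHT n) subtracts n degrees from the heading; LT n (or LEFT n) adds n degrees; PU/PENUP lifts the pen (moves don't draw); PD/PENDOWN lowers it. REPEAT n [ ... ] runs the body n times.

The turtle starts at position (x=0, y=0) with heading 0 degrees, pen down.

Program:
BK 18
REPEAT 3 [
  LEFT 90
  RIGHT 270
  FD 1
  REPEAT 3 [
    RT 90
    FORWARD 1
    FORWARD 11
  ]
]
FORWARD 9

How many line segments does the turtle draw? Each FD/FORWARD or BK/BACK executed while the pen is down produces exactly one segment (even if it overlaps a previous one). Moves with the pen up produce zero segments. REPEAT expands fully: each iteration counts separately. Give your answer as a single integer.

Executing turtle program step by step:
Start: pos=(0,0), heading=0, pen down
BK 18: (0,0) -> (-18,0) [heading=0, draw]
REPEAT 3 [
  -- iteration 1/3 --
  LT 90: heading 0 -> 90
  RT 270: heading 90 -> 180
  FD 1: (-18,0) -> (-19,0) [heading=180, draw]
  REPEAT 3 [
    -- iteration 1/3 --
    RT 90: heading 180 -> 90
    FD 1: (-19,0) -> (-19,1) [heading=90, draw]
    FD 11: (-19,1) -> (-19,12) [heading=90, draw]
    -- iteration 2/3 --
    RT 90: heading 90 -> 0
    FD 1: (-19,12) -> (-18,12) [heading=0, draw]
    FD 11: (-18,12) -> (-7,12) [heading=0, draw]
    -- iteration 3/3 --
    RT 90: heading 0 -> 270
    FD 1: (-7,12) -> (-7,11) [heading=270, draw]
    FD 11: (-7,11) -> (-7,0) [heading=270, draw]
  ]
  -- iteration 2/3 --
  LT 90: heading 270 -> 0
  RT 270: heading 0 -> 90
  FD 1: (-7,0) -> (-7,1) [heading=90, draw]
  REPEAT 3 [
    -- iteration 1/3 --
    RT 90: heading 90 -> 0
    FD 1: (-7,1) -> (-6,1) [heading=0, draw]
    FD 11: (-6,1) -> (5,1) [heading=0, draw]
    -- iteration 2/3 --
    RT 90: heading 0 -> 270
    FD 1: (5,1) -> (5,0) [heading=270, draw]
    FD 11: (5,0) -> (5,-11) [heading=270, draw]
    -- iteration 3/3 --
    RT 90: heading 270 -> 180
    FD 1: (5,-11) -> (4,-11) [heading=180, draw]
    FD 11: (4,-11) -> (-7,-11) [heading=180, draw]
  ]
  -- iteration 3/3 --
  LT 90: heading 180 -> 270
  RT 270: heading 270 -> 0
  FD 1: (-7,-11) -> (-6,-11) [heading=0, draw]
  REPEAT 3 [
    -- iteration 1/3 --
    RT 90: heading 0 -> 270
    FD 1: (-6,-11) -> (-6,-12) [heading=270, draw]
    FD 11: (-6,-12) -> (-6,-23) [heading=270, draw]
    -- iteration 2/3 --
    RT 90: heading 270 -> 180
    FD 1: (-6,-23) -> (-7,-23) [heading=180, draw]
    FD 11: (-7,-23) -> (-18,-23) [heading=180, draw]
    -- iteration 3/3 --
    RT 90: heading 180 -> 90
    FD 1: (-18,-23) -> (-18,-22) [heading=90, draw]
    FD 11: (-18,-22) -> (-18,-11) [heading=90, draw]
  ]
]
FD 9: (-18,-11) -> (-18,-2) [heading=90, draw]
Final: pos=(-18,-2), heading=90, 23 segment(s) drawn
Segments drawn: 23

Answer: 23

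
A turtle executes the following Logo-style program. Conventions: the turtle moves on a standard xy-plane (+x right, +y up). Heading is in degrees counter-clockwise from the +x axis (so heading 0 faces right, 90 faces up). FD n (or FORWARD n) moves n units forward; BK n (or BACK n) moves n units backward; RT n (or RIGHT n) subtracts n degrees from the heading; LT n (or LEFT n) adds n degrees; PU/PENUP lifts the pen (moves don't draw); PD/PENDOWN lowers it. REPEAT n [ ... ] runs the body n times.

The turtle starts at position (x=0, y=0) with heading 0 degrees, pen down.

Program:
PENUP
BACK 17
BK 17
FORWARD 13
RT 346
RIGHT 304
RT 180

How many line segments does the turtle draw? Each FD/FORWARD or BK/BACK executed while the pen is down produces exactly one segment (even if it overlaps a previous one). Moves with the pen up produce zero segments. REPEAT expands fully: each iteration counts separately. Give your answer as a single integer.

Answer: 0

Derivation:
Executing turtle program step by step:
Start: pos=(0,0), heading=0, pen down
PU: pen up
BK 17: (0,0) -> (-17,0) [heading=0, move]
BK 17: (-17,0) -> (-34,0) [heading=0, move]
FD 13: (-34,0) -> (-21,0) [heading=0, move]
RT 346: heading 0 -> 14
RT 304: heading 14 -> 70
RT 180: heading 70 -> 250
Final: pos=(-21,0), heading=250, 0 segment(s) drawn
Segments drawn: 0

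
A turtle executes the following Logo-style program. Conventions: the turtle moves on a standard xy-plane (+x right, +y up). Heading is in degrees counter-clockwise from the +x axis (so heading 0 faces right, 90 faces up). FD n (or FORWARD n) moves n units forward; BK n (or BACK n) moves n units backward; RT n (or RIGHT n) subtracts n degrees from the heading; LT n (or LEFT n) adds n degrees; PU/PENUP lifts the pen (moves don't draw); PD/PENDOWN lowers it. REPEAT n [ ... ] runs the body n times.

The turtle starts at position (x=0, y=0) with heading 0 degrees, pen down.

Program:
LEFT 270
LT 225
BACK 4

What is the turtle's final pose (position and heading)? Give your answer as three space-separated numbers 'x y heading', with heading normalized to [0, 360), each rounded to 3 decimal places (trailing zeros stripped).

Answer: 2.828 -2.828 135

Derivation:
Executing turtle program step by step:
Start: pos=(0,0), heading=0, pen down
LT 270: heading 0 -> 270
LT 225: heading 270 -> 135
BK 4: (0,0) -> (2.828,-2.828) [heading=135, draw]
Final: pos=(2.828,-2.828), heading=135, 1 segment(s) drawn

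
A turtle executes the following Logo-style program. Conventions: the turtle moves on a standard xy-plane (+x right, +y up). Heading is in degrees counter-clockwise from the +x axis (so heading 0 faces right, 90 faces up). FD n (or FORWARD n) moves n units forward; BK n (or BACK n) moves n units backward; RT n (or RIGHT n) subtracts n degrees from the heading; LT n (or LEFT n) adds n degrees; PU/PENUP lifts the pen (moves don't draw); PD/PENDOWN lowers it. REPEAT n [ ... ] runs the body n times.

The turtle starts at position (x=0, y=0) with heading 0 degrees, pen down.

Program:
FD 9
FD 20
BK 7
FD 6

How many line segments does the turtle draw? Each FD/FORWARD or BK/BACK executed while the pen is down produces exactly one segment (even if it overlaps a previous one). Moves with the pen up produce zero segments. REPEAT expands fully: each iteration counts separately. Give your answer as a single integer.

Executing turtle program step by step:
Start: pos=(0,0), heading=0, pen down
FD 9: (0,0) -> (9,0) [heading=0, draw]
FD 20: (9,0) -> (29,0) [heading=0, draw]
BK 7: (29,0) -> (22,0) [heading=0, draw]
FD 6: (22,0) -> (28,0) [heading=0, draw]
Final: pos=(28,0), heading=0, 4 segment(s) drawn
Segments drawn: 4

Answer: 4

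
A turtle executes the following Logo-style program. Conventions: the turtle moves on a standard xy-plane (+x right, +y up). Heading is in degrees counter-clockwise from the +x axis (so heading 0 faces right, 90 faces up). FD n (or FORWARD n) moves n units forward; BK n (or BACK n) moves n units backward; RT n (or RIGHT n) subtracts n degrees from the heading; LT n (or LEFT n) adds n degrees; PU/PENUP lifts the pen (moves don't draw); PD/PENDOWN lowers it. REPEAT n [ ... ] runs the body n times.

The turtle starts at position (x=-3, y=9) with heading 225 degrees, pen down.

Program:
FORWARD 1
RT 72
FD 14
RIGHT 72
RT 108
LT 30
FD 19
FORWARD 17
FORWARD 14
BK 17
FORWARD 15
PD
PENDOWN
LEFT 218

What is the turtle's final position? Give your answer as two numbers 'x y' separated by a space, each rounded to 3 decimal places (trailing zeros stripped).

Answer: 31.753 17.161

Derivation:
Executing turtle program step by step:
Start: pos=(-3,9), heading=225, pen down
FD 1: (-3,9) -> (-3.707,8.293) [heading=225, draw]
RT 72: heading 225 -> 153
FD 14: (-3.707,8.293) -> (-16.181,14.649) [heading=153, draw]
RT 72: heading 153 -> 81
RT 108: heading 81 -> 333
LT 30: heading 333 -> 3
FD 19: (-16.181,14.649) -> (2.793,15.643) [heading=3, draw]
FD 17: (2.793,15.643) -> (19.769,16.533) [heading=3, draw]
FD 14: (19.769,16.533) -> (33.75,17.266) [heading=3, draw]
BK 17: (33.75,17.266) -> (16.774,16.376) [heading=3, draw]
FD 15: (16.774,16.376) -> (31.753,17.161) [heading=3, draw]
PD: pen down
PD: pen down
LT 218: heading 3 -> 221
Final: pos=(31.753,17.161), heading=221, 7 segment(s) drawn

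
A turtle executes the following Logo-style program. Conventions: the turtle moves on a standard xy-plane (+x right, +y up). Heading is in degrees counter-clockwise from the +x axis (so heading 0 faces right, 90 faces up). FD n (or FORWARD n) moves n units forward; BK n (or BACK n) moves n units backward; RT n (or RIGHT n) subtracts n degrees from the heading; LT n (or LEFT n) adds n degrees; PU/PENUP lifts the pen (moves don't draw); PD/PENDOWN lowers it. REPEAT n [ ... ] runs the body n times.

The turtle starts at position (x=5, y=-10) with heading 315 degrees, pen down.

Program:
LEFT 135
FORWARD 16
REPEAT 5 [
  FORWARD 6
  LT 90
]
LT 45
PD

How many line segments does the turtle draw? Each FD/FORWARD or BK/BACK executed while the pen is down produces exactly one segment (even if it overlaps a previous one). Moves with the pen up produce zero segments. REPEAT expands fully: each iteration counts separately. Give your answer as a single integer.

Answer: 6

Derivation:
Executing turtle program step by step:
Start: pos=(5,-10), heading=315, pen down
LT 135: heading 315 -> 90
FD 16: (5,-10) -> (5,6) [heading=90, draw]
REPEAT 5 [
  -- iteration 1/5 --
  FD 6: (5,6) -> (5,12) [heading=90, draw]
  LT 90: heading 90 -> 180
  -- iteration 2/5 --
  FD 6: (5,12) -> (-1,12) [heading=180, draw]
  LT 90: heading 180 -> 270
  -- iteration 3/5 --
  FD 6: (-1,12) -> (-1,6) [heading=270, draw]
  LT 90: heading 270 -> 0
  -- iteration 4/5 --
  FD 6: (-1,6) -> (5,6) [heading=0, draw]
  LT 90: heading 0 -> 90
  -- iteration 5/5 --
  FD 6: (5,6) -> (5,12) [heading=90, draw]
  LT 90: heading 90 -> 180
]
LT 45: heading 180 -> 225
PD: pen down
Final: pos=(5,12), heading=225, 6 segment(s) drawn
Segments drawn: 6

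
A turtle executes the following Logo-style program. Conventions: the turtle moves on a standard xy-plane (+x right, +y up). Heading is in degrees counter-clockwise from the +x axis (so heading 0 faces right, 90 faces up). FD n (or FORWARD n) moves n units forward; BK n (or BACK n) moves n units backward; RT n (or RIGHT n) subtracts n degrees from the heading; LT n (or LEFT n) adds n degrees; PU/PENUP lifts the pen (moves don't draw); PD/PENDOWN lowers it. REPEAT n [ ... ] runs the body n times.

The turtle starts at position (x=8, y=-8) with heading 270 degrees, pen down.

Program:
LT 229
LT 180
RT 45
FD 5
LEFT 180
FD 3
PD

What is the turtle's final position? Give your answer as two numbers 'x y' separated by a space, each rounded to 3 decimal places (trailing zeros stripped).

Answer: 8.14 -9.995

Derivation:
Executing turtle program step by step:
Start: pos=(8,-8), heading=270, pen down
LT 229: heading 270 -> 139
LT 180: heading 139 -> 319
RT 45: heading 319 -> 274
FD 5: (8,-8) -> (8.349,-12.988) [heading=274, draw]
LT 180: heading 274 -> 94
FD 3: (8.349,-12.988) -> (8.14,-9.995) [heading=94, draw]
PD: pen down
Final: pos=(8.14,-9.995), heading=94, 2 segment(s) drawn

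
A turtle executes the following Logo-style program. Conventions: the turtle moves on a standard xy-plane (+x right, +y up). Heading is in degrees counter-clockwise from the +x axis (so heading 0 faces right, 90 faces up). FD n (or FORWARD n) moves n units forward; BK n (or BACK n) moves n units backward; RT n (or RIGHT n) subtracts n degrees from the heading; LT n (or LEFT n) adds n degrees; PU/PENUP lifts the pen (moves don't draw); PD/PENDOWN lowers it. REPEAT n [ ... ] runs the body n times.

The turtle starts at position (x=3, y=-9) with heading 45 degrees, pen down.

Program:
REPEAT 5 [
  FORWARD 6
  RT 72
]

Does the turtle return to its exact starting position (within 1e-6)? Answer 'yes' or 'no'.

Executing turtle program step by step:
Start: pos=(3,-9), heading=45, pen down
REPEAT 5 [
  -- iteration 1/5 --
  FD 6: (3,-9) -> (7.243,-4.757) [heading=45, draw]
  RT 72: heading 45 -> 333
  -- iteration 2/5 --
  FD 6: (7.243,-4.757) -> (12.589,-7.481) [heading=333, draw]
  RT 72: heading 333 -> 261
  -- iteration 3/5 --
  FD 6: (12.589,-7.481) -> (11.65,-13.407) [heading=261, draw]
  RT 72: heading 261 -> 189
  -- iteration 4/5 --
  FD 6: (11.65,-13.407) -> (5.724,-14.346) [heading=189, draw]
  RT 72: heading 189 -> 117
  -- iteration 5/5 --
  FD 6: (5.724,-14.346) -> (3,-9) [heading=117, draw]
  RT 72: heading 117 -> 45
]
Final: pos=(3,-9), heading=45, 5 segment(s) drawn

Start position: (3, -9)
Final position: (3, -9)
Distance = 0; < 1e-6 -> CLOSED

Answer: yes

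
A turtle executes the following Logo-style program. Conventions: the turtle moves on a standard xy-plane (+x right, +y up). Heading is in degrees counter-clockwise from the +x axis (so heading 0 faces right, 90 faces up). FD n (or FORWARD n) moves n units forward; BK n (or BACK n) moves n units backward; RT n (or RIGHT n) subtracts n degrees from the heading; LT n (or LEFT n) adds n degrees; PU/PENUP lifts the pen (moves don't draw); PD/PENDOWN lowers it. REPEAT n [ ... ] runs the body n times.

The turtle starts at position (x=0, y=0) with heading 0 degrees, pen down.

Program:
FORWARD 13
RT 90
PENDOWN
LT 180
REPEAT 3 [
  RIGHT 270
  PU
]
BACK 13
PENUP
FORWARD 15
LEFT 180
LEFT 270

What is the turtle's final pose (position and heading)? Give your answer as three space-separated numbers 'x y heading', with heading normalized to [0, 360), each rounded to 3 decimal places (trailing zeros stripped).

Executing turtle program step by step:
Start: pos=(0,0), heading=0, pen down
FD 13: (0,0) -> (13,0) [heading=0, draw]
RT 90: heading 0 -> 270
PD: pen down
LT 180: heading 270 -> 90
REPEAT 3 [
  -- iteration 1/3 --
  RT 270: heading 90 -> 180
  PU: pen up
  -- iteration 2/3 --
  RT 270: heading 180 -> 270
  PU: pen up
  -- iteration 3/3 --
  RT 270: heading 270 -> 0
  PU: pen up
]
BK 13: (13,0) -> (0,0) [heading=0, move]
PU: pen up
FD 15: (0,0) -> (15,0) [heading=0, move]
LT 180: heading 0 -> 180
LT 270: heading 180 -> 90
Final: pos=(15,0), heading=90, 1 segment(s) drawn

Answer: 15 0 90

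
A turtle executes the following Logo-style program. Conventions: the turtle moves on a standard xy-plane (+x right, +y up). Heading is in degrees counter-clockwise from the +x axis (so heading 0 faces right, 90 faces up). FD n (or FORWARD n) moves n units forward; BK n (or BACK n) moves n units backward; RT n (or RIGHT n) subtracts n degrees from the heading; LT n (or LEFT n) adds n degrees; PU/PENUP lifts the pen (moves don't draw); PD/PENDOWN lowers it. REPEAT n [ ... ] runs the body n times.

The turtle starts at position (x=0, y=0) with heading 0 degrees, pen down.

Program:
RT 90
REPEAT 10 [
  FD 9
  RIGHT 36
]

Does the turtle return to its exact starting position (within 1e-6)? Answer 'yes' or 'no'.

Answer: yes

Derivation:
Executing turtle program step by step:
Start: pos=(0,0), heading=0, pen down
RT 90: heading 0 -> 270
REPEAT 10 [
  -- iteration 1/10 --
  FD 9: (0,0) -> (0,-9) [heading=270, draw]
  RT 36: heading 270 -> 234
  -- iteration 2/10 --
  FD 9: (0,-9) -> (-5.29,-16.281) [heading=234, draw]
  RT 36: heading 234 -> 198
  -- iteration 3/10 --
  FD 9: (-5.29,-16.281) -> (-13.85,-19.062) [heading=198, draw]
  RT 36: heading 198 -> 162
  -- iteration 4/10 --
  FD 9: (-13.85,-19.062) -> (-22.409,-16.281) [heading=162, draw]
  RT 36: heading 162 -> 126
  -- iteration 5/10 --
  FD 9: (-22.409,-16.281) -> (-27.699,-9) [heading=126, draw]
  RT 36: heading 126 -> 90
  -- iteration 6/10 --
  FD 9: (-27.699,-9) -> (-27.699,0) [heading=90, draw]
  RT 36: heading 90 -> 54
  -- iteration 7/10 --
  FD 9: (-27.699,0) -> (-22.409,7.281) [heading=54, draw]
  RT 36: heading 54 -> 18
  -- iteration 8/10 --
  FD 9: (-22.409,7.281) -> (-13.85,10.062) [heading=18, draw]
  RT 36: heading 18 -> 342
  -- iteration 9/10 --
  FD 9: (-13.85,10.062) -> (-5.29,7.281) [heading=342, draw]
  RT 36: heading 342 -> 306
  -- iteration 10/10 --
  FD 9: (-5.29,7.281) -> (0,0) [heading=306, draw]
  RT 36: heading 306 -> 270
]
Final: pos=(0,0), heading=270, 10 segment(s) drawn

Start position: (0, 0)
Final position: (0, 0)
Distance = 0; < 1e-6 -> CLOSED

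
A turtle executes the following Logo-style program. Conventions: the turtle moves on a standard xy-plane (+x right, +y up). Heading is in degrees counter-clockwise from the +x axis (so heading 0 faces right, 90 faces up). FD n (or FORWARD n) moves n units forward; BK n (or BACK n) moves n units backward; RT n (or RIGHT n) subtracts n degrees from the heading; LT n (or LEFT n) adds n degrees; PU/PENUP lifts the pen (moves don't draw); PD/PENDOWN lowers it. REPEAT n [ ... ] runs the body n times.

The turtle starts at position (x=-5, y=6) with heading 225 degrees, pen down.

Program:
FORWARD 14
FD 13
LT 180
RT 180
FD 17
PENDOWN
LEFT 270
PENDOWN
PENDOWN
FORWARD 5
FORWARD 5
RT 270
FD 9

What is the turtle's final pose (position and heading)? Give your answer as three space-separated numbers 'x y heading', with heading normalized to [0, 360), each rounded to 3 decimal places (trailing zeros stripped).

Executing turtle program step by step:
Start: pos=(-5,6), heading=225, pen down
FD 14: (-5,6) -> (-14.899,-3.899) [heading=225, draw]
FD 13: (-14.899,-3.899) -> (-24.092,-13.092) [heading=225, draw]
LT 180: heading 225 -> 45
RT 180: heading 45 -> 225
FD 17: (-24.092,-13.092) -> (-36.113,-25.113) [heading=225, draw]
PD: pen down
LT 270: heading 225 -> 135
PD: pen down
PD: pen down
FD 5: (-36.113,-25.113) -> (-39.648,-21.577) [heading=135, draw]
FD 5: (-39.648,-21.577) -> (-43.184,-18.042) [heading=135, draw]
RT 270: heading 135 -> 225
FD 9: (-43.184,-18.042) -> (-49.548,-24.406) [heading=225, draw]
Final: pos=(-49.548,-24.406), heading=225, 6 segment(s) drawn

Answer: -49.548 -24.406 225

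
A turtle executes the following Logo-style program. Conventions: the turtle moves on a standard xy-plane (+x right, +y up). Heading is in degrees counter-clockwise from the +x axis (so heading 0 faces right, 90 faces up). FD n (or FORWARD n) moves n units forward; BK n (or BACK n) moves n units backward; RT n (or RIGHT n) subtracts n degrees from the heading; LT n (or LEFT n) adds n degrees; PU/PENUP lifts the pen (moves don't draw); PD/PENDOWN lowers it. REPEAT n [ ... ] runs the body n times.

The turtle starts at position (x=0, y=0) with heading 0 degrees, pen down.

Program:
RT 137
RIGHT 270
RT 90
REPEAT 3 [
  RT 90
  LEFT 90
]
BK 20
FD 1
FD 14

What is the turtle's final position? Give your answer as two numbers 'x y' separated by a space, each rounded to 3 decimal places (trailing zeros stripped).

Executing turtle program step by step:
Start: pos=(0,0), heading=0, pen down
RT 137: heading 0 -> 223
RT 270: heading 223 -> 313
RT 90: heading 313 -> 223
REPEAT 3 [
  -- iteration 1/3 --
  RT 90: heading 223 -> 133
  LT 90: heading 133 -> 223
  -- iteration 2/3 --
  RT 90: heading 223 -> 133
  LT 90: heading 133 -> 223
  -- iteration 3/3 --
  RT 90: heading 223 -> 133
  LT 90: heading 133 -> 223
]
BK 20: (0,0) -> (14.627,13.64) [heading=223, draw]
FD 1: (14.627,13.64) -> (13.896,12.958) [heading=223, draw]
FD 14: (13.896,12.958) -> (3.657,3.41) [heading=223, draw]
Final: pos=(3.657,3.41), heading=223, 3 segment(s) drawn

Answer: 3.657 3.41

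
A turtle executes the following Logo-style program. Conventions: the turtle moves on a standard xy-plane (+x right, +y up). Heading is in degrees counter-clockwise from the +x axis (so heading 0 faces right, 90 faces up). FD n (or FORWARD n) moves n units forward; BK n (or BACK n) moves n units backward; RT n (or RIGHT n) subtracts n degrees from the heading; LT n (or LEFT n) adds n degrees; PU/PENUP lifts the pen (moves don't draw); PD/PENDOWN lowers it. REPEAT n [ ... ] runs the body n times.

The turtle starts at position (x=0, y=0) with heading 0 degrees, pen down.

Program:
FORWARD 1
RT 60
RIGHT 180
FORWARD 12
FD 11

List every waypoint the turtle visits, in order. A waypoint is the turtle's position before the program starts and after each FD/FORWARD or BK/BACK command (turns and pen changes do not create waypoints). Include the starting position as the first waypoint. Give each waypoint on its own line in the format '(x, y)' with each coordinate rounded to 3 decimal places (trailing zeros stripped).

Executing turtle program step by step:
Start: pos=(0,0), heading=0, pen down
FD 1: (0,0) -> (1,0) [heading=0, draw]
RT 60: heading 0 -> 300
RT 180: heading 300 -> 120
FD 12: (1,0) -> (-5,10.392) [heading=120, draw]
FD 11: (-5,10.392) -> (-10.5,19.919) [heading=120, draw]
Final: pos=(-10.5,19.919), heading=120, 3 segment(s) drawn
Waypoints (4 total):
(0, 0)
(1, 0)
(-5, 10.392)
(-10.5, 19.919)

Answer: (0, 0)
(1, 0)
(-5, 10.392)
(-10.5, 19.919)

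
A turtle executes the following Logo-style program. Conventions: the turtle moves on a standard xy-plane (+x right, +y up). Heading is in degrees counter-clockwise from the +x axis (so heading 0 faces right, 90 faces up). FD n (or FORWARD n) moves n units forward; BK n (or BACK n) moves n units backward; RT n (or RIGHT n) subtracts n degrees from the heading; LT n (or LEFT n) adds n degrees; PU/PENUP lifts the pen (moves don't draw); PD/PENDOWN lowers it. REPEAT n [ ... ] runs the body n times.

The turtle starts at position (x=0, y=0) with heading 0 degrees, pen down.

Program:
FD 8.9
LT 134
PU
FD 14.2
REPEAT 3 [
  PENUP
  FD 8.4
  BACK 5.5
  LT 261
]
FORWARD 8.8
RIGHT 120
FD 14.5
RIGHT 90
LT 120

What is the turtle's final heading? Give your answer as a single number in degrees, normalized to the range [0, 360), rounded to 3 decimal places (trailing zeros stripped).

Answer: 107

Derivation:
Executing turtle program step by step:
Start: pos=(0,0), heading=0, pen down
FD 8.9: (0,0) -> (8.9,0) [heading=0, draw]
LT 134: heading 0 -> 134
PU: pen up
FD 14.2: (8.9,0) -> (-0.964,10.215) [heading=134, move]
REPEAT 3 [
  -- iteration 1/3 --
  PU: pen up
  FD 8.4: (-0.964,10.215) -> (-6.799,16.257) [heading=134, move]
  BK 5.5: (-6.799,16.257) -> (-2.979,12.301) [heading=134, move]
  LT 261: heading 134 -> 35
  -- iteration 2/3 --
  PU: pen up
  FD 8.4: (-2.979,12.301) -> (3.902,17.119) [heading=35, move]
  BK 5.5: (3.902,17.119) -> (-0.603,13.964) [heading=35, move]
  LT 261: heading 35 -> 296
  -- iteration 3/3 --
  PU: pen up
  FD 8.4: (-0.603,13.964) -> (3.079,6.414) [heading=296, move]
  BK 5.5: (3.079,6.414) -> (0.668,11.358) [heading=296, move]
  LT 261: heading 296 -> 197
]
FD 8.8: (0.668,11.358) -> (-7.747,8.785) [heading=197, move]
RT 120: heading 197 -> 77
FD 14.5: (-7.747,8.785) -> (-4.486,22.913) [heading=77, move]
RT 90: heading 77 -> 347
LT 120: heading 347 -> 107
Final: pos=(-4.486,22.913), heading=107, 1 segment(s) drawn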